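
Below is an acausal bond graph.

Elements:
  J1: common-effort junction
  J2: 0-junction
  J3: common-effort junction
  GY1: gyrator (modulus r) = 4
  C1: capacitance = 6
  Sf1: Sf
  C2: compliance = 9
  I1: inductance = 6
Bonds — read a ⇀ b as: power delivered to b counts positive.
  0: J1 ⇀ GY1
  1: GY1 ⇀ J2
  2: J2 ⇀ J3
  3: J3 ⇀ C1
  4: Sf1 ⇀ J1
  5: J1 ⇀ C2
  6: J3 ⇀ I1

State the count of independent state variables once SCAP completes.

3  (C1, C2, I1 all integral)

#4 stroke→Sf1  (Sf1 (Sf) sets flow on bond)
#3 stroke→J3  (prefer integral on C1)
#2 stroke→J2  (0-jn J3 has e-setter on 3)
#6 stroke→I1  (J3: bond 3 brought effort, rest push out)
#1 stroke→GY1  (J2: bond 2 brought effort, rest push out)
#0 stroke→GY1  (GY GY1: same side as bond 1)
#5 stroke→J1  (closing 0-jn rule on J1)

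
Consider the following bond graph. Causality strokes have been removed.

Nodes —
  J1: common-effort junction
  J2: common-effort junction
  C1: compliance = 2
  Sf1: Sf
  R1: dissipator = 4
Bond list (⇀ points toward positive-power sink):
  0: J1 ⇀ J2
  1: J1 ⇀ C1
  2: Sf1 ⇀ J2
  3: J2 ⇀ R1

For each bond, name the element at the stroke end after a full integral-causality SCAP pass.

#2 stroke at Sf1  (source Sf1 imposes f)
#1 stroke at J1  (prefer integral on C1)
#0 stroke at J2  (J1 effort already set via bond 1)
#3 stroke at R1  (0-jn J2 has e-setter on 0)

bond 0 stroke→J2
bond 1 stroke→J1
bond 2 stroke→Sf1
bond 3 stroke→R1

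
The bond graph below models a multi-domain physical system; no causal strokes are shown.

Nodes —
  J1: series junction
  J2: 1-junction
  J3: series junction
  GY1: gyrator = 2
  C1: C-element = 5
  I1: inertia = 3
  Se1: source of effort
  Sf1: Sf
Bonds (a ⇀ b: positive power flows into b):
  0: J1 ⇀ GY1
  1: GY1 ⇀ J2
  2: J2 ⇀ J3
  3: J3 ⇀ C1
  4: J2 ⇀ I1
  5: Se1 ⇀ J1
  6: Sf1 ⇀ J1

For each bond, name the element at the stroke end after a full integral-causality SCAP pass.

b0 →J1
b1 →J2
b2 →J2
b3 →J3
b4 →I1
b5 →J1
b6 →Sf1

bond 5 stroke→J1  (Se1 fixes effort; stroke away)
bond 6 stroke→Sf1  (Sf1 (Sf) sets flow on bond)
bond 0 stroke→J1  (common-f at J1 fixed by 6)
bond 1 stroke→J2  (GY1 both-in/both-out from 0)
bond 3 stroke→J3  (C1 integral (e out))
bond 2 stroke→J2  (J3: last free bond brings flow in)
bond 4 stroke→I1  (closing 1-jn rule on J2)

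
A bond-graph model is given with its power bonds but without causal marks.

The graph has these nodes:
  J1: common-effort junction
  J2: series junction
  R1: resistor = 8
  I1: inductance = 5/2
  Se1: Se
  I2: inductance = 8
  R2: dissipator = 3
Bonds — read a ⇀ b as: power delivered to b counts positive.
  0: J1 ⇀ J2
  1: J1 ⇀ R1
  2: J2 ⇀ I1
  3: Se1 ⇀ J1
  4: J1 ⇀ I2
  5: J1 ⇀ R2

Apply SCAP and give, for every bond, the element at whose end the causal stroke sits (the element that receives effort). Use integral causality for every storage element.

#0 →J2
#1 →R1
#2 →I1
#3 →J1
#4 →I2
#5 →R2

b3 |J1  (Se1 fixes effort; stroke away)
b0 |J2  (J1 effort already set via bond 3)
b1 |R1  (0-jn J1 has e-setter on 3)
b4 |I2  (0-jn J1 has e-setter on 3)
b5 |R2  (J1: bond 3 brought effort, rest push out)
b2 |I1  (only one flow-in slot at J2)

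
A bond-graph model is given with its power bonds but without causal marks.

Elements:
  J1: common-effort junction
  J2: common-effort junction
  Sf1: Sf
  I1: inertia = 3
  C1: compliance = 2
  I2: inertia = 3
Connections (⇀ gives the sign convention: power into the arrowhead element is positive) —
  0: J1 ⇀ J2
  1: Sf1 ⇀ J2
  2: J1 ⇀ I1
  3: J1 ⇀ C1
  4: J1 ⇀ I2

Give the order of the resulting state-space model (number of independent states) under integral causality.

3  (C1, I1, I2 all integral)

b1 →Sf1  (Sf1 (Sf) sets flow on bond)
b0 →J2  (closing 0-jn rule on J2)
b2 →I1  (I1 integral (f out))
b3 →J1  (C1 integral (e out))
b4 →I2  (J1 effort already set via bond 3)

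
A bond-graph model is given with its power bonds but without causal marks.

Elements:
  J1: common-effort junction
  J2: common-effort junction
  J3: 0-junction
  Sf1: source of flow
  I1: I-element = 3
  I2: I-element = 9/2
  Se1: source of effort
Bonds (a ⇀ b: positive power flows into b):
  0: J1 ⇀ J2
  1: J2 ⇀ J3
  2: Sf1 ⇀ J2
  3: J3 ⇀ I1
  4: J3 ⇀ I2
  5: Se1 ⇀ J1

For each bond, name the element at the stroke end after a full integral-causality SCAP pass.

β0 stroke→J2
β1 stroke→J3
β2 stroke→Sf1
β3 stroke→I1
β4 stroke→I2
β5 stroke→J1

β2 |Sf1  (Sf1 (Sf) sets flow on bond)
β5 |J1  (Se1 fixes effort; stroke away)
β0 |J2  (0-jn J1 has e-setter on 5)
β1 |J3  (common-e at J2 fixed by 0)
β3 |I1  (J3 effort already set via bond 1)
β4 |I2  (J3 effort already set via bond 1)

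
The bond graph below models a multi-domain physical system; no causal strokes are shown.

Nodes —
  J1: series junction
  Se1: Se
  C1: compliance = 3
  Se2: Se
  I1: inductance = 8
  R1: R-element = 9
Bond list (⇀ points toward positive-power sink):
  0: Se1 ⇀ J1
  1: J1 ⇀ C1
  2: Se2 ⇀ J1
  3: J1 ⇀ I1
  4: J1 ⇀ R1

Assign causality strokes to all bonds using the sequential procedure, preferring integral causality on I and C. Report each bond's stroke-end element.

#0 |J1  (Se1: effort source, stroke at far end)
#2 |J1  (source Se2 imposes e)
#1 |J1  (C1: C, integral causality)
#3 |I1  (I1: I, integral causality)
#4 |J1  (J1 flow already set via bond 3)

β0 |J1
β1 |J1
β2 |J1
β3 |I1
β4 |J1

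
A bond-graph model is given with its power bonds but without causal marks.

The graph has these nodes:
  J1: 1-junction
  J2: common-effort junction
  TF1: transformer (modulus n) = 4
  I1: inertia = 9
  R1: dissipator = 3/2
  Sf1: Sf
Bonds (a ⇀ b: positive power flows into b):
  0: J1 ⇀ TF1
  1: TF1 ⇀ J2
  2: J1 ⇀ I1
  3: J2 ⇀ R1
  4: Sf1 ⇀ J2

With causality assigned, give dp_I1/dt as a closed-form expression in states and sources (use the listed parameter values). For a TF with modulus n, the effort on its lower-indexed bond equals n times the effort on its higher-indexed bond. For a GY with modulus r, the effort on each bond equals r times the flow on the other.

dp_I1/dt = -6*F_Sf1 - 8*p_I1/3

β4 |Sf1  (Sf1 (Sf) sets flow on bond)
β2 |I1  (I1 integral (f out))
β0 |J1  (J1 flow already set via bond 2)
β1 |TF1  (TF1: transformer flips bond 0)
β3 |J2  (closing 0-jn rule on J2)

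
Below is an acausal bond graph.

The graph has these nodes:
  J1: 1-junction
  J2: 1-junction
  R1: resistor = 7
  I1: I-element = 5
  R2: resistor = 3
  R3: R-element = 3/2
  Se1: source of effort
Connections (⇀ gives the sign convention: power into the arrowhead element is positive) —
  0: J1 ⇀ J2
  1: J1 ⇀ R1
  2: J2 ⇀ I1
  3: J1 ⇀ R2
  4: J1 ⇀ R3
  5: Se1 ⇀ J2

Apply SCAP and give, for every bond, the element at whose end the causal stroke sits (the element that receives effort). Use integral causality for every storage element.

b0 →J2
b1 →J1
b2 →I1
b3 →J1
b4 →J1
b5 →J2

bond 5 stroke→J2  (source Se1 imposes e)
bond 2 stroke→I1  (I1 outputs flow p/I1)
bond 0 stroke→J2  (common-f at J2 fixed by 2)
bond 1 stroke→J1  (J1: bond 0 brought flow, rest push out)
bond 3 stroke→J1  (common-f at J1 fixed by 0)
bond 4 stroke→J1  (J1 flow already set via bond 0)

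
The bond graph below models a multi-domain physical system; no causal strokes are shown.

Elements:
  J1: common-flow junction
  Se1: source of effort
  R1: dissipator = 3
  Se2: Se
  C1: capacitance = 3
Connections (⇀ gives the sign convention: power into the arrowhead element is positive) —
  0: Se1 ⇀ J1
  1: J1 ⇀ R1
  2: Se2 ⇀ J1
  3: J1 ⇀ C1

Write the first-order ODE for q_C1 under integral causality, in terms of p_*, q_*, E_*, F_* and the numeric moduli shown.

dq_C1/dt = E_Se1/3 + E_Se2/3 - q_C1/9

bond 0 stroke→J1  (Se1: effort source, stroke at far end)
bond 2 stroke→J1  (Se2 (Se) sets effort on bond)
bond 3 stroke→J1  (C1 integral (e out))
bond 1 stroke→R1  (J1 needs exactly one f-in)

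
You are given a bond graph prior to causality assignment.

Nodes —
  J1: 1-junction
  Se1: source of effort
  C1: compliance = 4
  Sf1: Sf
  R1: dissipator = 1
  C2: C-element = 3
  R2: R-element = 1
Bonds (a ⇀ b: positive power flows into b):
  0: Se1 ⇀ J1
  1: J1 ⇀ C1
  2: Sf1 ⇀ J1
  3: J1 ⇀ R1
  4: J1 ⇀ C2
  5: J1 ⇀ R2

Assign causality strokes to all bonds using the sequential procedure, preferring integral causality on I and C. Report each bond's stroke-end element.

bond 0 stroke→J1  (source Se1 imposes e)
bond 2 stroke→Sf1  (Sf1 (Sf) sets flow on bond)
bond 1 stroke→J1  (J1 flow already set via bond 2)
bond 3 stroke→J1  (J1 flow already set via bond 2)
bond 4 stroke→J1  (common-f at J1 fixed by 2)
bond 5 stroke→J1  (common-f at J1 fixed by 2)

bond 0 stroke→J1
bond 1 stroke→J1
bond 2 stroke→Sf1
bond 3 stroke→J1
bond 4 stroke→J1
bond 5 stroke→J1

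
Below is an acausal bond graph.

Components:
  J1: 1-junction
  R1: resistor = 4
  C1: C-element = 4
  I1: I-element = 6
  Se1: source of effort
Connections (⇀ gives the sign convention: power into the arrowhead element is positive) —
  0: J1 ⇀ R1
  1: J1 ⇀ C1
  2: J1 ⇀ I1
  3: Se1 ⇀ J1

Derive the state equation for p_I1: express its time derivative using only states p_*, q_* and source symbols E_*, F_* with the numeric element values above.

dp_I1/dt = E_Se1 - 2*p_I1/3 - q_C1/4

bond 3 →J1  (source Se1 imposes e)
bond 1 →J1  (C1 outputs effort q/C1)
bond 2 →I1  (I1: I, integral causality)
bond 0 →J1  (common-f at J1 fixed by 2)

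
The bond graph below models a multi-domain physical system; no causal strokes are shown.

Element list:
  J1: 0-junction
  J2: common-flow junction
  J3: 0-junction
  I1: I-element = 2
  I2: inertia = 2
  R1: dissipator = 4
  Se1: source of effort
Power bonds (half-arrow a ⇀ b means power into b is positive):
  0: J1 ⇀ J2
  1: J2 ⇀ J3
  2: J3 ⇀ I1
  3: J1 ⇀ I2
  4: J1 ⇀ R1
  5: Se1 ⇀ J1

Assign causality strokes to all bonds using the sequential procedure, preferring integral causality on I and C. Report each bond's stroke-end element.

b5 →J1  (Se1: effort source, stroke at far end)
b0 →J2  (J1 effort already set via bond 5)
b3 →I2  (0-jn J1 has e-setter on 5)
b4 →R1  (J1: bond 5 brought effort, rest push out)
b1 →J3  (closing 1-jn rule on J2)
b2 →I1  (common-e at J3 fixed by 1)

bond 0 →J2
bond 1 →J3
bond 2 →I1
bond 3 →I2
bond 4 →R1
bond 5 →J1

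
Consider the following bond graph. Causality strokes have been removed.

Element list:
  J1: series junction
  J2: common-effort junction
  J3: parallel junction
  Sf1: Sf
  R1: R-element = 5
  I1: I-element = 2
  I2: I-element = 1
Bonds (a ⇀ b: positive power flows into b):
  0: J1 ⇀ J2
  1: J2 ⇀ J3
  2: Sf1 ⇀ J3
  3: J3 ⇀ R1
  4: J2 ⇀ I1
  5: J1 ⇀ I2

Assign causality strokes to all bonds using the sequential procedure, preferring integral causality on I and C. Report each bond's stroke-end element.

#2 →Sf1  (source Sf1 imposes f)
#4 →I1  (prefer integral on I1)
#5 →I2  (prefer integral on I2)
#0 →J1  (J1: bond 5 brought flow, rest push out)
#1 →J2  (closing 0-jn rule on J2)
#3 →J3  (only one effort-in slot at J3)

b0 →J1
b1 →J2
b2 →Sf1
b3 →J3
b4 →I1
b5 →I2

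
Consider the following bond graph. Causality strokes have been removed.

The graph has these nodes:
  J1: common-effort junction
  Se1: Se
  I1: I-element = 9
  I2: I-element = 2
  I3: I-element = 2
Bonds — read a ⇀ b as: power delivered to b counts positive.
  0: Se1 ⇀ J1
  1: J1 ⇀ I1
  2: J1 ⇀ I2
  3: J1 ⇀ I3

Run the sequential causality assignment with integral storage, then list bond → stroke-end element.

b0 →J1
b1 →I1
b2 →I2
b3 →I3

b0 →J1  (source Se1 imposes e)
b1 →I1  (J1: bond 0 brought effort, rest push out)
b2 →I2  (J1: bond 0 brought effort, rest push out)
b3 →I3  (common-e at J1 fixed by 0)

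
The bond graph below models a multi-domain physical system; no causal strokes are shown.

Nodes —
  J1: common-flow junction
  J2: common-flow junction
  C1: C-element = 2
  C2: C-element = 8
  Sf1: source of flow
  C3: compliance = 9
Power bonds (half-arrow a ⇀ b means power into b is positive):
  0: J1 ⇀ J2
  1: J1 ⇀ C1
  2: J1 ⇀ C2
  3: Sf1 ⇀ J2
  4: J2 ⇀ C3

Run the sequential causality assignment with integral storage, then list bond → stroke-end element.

b3 →Sf1  (Sf1: flow source, stroke at near end)
b0 →J2  (J2: bond 3 brought flow, rest push out)
b4 →J2  (1-jn J2 has f-setter on 3)
b1 →J1  (1-jn J1 has f-setter on 0)
b2 →J1  (common-f at J1 fixed by 0)

β0 stroke at J2
β1 stroke at J1
β2 stroke at J1
β3 stroke at Sf1
β4 stroke at J2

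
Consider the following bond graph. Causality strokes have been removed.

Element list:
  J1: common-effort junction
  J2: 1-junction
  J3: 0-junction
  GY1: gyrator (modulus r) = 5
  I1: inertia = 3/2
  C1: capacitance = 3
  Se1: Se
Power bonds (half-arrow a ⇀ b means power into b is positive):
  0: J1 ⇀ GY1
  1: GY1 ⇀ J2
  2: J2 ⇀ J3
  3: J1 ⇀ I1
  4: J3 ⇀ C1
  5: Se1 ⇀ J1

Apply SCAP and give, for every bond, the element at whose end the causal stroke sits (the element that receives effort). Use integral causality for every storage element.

b5 stroke at J1  (source Se1 imposes e)
b0 stroke at GY1  (0-jn J1 has e-setter on 5)
b3 stroke at I1  (common-e at J1 fixed by 5)
b1 stroke at GY1  (through GY1, causality inverts; strokes same side of GY1)
b2 stroke at J2  (J2: bond 1 brought flow, rest push out)
b4 stroke at J3  (closing 0-jn rule on J3)

b0 stroke at GY1
b1 stroke at GY1
b2 stroke at J2
b3 stroke at I1
b4 stroke at J3
b5 stroke at J1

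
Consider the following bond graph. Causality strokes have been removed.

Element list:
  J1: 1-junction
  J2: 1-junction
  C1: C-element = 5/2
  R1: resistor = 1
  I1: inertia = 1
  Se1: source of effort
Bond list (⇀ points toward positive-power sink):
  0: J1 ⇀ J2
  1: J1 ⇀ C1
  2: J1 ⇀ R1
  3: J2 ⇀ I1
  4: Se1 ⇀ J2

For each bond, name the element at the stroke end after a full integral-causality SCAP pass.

β4 stroke→J2  (Se1: effort source, stroke at far end)
β1 stroke→J1  (C1 outputs effort q/C1)
β3 stroke→I1  (I1 integral (f out))
β0 stroke→J2  (J2: bond 3 brought flow, rest push out)
β2 stroke→J1  (common-f at J1 fixed by 0)

b0 →J2
b1 →J1
b2 →J1
b3 →I1
b4 →J2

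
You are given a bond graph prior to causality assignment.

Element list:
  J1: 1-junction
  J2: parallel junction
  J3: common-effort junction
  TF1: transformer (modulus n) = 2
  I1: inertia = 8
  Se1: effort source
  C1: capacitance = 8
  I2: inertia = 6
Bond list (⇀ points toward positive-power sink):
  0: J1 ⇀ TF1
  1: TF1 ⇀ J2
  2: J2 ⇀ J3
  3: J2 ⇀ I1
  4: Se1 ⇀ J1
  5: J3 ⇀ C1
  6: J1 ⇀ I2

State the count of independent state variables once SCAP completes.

b4 stroke→J1  (source Se1 imposes e)
b3 stroke→I1  (I1 integral (f out))
b5 stroke→J3  (C1 integral (e out))
b2 stroke→J2  (0-jn J3 has e-setter on 5)
b1 stroke→TF1  (0-jn J2 has e-setter on 2)
b0 stroke→J1  (TF TF1: opposite of bond 1)
b6 stroke→I2  (only one flow-in slot at J1)

3  (C1, I1, I2 all integral)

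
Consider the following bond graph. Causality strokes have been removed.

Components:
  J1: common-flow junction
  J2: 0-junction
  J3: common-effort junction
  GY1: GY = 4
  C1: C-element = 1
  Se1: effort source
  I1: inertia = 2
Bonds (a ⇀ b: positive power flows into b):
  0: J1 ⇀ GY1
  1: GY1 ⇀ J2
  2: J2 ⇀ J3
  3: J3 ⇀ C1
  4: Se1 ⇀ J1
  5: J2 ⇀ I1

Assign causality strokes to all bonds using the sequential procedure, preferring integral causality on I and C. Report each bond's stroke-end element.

b4 |J1  (source Se1 imposes e)
b0 |GY1  (J1 needs exactly one f-in)
b1 |GY1  (GY1 both-in/both-out from 0)
b3 |J3  (C1 outputs effort q/C1)
b2 |J2  (J3 effort already set via bond 3)
b5 |I1  (J2 effort already set via bond 2)

b0 |GY1
b1 |GY1
b2 |J2
b3 |J3
b4 |J1
b5 |I1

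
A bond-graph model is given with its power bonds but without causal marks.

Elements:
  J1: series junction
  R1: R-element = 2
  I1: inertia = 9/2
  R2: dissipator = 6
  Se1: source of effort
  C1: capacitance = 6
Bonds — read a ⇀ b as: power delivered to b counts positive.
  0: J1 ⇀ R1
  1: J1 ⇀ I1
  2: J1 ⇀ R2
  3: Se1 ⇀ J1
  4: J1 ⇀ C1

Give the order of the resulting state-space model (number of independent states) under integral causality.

b3 stroke at J1  (Se1: effort source, stroke at far end)
b1 stroke at I1  (I1 outputs flow p/I1)
b0 stroke at J1  (1-jn J1 has f-setter on 1)
b2 stroke at J1  (J1: bond 1 brought flow, rest push out)
b4 stroke at J1  (J1 flow already set via bond 1)

2  (C1, I1 all integral)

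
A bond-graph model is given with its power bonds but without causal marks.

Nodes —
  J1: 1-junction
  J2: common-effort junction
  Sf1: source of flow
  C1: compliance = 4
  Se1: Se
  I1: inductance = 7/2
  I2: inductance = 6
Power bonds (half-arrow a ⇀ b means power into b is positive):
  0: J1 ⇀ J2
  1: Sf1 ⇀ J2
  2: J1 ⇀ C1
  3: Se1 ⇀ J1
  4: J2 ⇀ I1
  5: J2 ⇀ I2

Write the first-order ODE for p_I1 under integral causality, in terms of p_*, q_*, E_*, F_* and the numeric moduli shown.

dp_I1/dt = E_Se1 - q_C1/4

#1 →Sf1  (Sf1: flow source, stroke at near end)
#3 →J1  (Se1 (Se) sets effort on bond)
#2 →J1  (C1 outputs effort q/C1)
#0 →J2  (only one flow-in slot at J1)
#4 →I1  (J2: bond 0 brought effort, rest push out)
#5 →I2  (J2: bond 0 brought effort, rest push out)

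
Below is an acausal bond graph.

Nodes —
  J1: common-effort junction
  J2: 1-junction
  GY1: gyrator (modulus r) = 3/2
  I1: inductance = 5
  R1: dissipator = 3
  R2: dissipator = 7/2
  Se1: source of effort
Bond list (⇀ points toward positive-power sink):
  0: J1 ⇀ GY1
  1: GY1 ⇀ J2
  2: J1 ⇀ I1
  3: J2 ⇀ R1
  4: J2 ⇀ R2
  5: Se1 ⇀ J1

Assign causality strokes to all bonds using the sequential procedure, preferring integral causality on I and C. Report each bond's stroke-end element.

bond 5 stroke at J1  (Se1 (Se) sets effort on bond)
bond 0 stroke at GY1  (common-e at J1 fixed by 5)
bond 2 stroke at I1  (0-jn J1 has e-setter on 5)
bond 1 stroke at GY1  (through GY1, causality inverts; strokes same side of GY1)
bond 3 stroke at J2  (common-f at J2 fixed by 1)
bond 4 stroke at J2  (J2 flow already set via bond 1)

b0 →GY1
b1 →GY1
b2 →I1
b3 →J2
b4 →J2
b5 →J1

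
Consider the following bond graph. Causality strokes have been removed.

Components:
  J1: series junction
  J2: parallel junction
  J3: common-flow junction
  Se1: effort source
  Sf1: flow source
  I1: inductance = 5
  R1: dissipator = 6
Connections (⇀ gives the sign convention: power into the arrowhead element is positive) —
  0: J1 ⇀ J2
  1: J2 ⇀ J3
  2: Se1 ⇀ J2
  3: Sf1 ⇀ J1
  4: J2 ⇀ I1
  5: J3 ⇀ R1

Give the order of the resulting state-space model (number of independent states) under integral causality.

b2 |J2  (Se1: effort source, stroke at far end)
b3 |Sf1  (source Sf1 imposes f)
b0 |J1  (J1 flow already set via bond 3)
b1 |J3  (J2 effort already set via bond 2)
b4 |I1  (common-e at J2 fixed by 2)
b5 |R1  (closing 1-jn rule on J3)

1  (I1 all integral)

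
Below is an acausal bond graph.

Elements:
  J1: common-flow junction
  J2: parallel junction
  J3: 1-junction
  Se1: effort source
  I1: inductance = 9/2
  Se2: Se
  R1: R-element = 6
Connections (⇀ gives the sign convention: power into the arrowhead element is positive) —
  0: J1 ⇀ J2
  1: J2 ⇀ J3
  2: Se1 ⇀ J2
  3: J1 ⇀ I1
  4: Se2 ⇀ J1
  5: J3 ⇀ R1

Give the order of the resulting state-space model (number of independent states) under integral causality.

bond 2 stroke→J2  (source Se1 imposes e)
bond 4 stroke→J1  (Se2 fixes effort; stroke away)
bond 0 stroke→J1  (common-e at J2 fixed by 2)
bond 1 stroke→J3  (J2 effort already set via bond 2)
bond 5 stroke→R1  (only one flow-in slot at J3)
bond 3 stroke→I1  (only one flow-in slot at J1)

1  (I1 all integral)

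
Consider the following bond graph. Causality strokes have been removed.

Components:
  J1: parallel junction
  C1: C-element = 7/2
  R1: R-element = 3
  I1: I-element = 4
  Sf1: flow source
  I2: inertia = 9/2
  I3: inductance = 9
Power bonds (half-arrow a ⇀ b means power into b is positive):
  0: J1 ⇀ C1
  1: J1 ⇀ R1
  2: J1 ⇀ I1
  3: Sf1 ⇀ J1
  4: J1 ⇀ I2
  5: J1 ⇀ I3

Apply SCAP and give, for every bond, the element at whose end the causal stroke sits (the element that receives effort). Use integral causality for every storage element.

β3 stroke→Sf1  (Sf1 (Sf) sets flow on bond)
β0 stroke→J1  (C1 outputs effort q/C1)
β1 stroke→R1  (J1 effort already set via bond 0)
β2 stroke→I1  (J1 effort already set via bond 0)
β4 stroke→I2  (0-jn J1 has e-setter on 0)
β5 stroke→I3  (J1 effort already set via bond 0)

#0 →J1
#1 →R1
#2 →I1
#3 →Sf1
#4 →I2
#5 →I3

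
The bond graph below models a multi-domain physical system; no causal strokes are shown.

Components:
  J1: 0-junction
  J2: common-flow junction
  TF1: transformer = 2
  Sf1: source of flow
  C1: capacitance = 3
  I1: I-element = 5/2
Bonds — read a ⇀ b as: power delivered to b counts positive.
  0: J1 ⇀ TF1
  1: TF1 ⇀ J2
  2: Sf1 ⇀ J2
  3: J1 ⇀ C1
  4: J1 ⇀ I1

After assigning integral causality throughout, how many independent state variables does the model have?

#2 stroke→Sf1  (Sf1 (Sf) sets flow on bond)
#1 stroke→J2  (common-f at J2 fixed by 2)
#0 stroke→TF1  (through TF1, causality passes straight; one stroke at TF1)
#3 stroke→J1  (prefer integral on C1)
#4 stroke→I1  (J1: bond 3 brought effort, rest push out)

2  (C1, I1 all integral)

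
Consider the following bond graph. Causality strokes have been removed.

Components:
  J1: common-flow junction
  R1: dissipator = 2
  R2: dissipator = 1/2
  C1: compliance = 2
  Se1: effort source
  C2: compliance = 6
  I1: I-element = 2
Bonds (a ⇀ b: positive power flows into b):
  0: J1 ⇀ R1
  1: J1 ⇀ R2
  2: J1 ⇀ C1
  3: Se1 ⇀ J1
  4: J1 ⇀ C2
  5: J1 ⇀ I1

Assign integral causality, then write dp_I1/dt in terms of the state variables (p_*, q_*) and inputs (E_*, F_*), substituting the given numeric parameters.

dp_I1/dt = E_Se1 - 5*p_I1/4 - q_C1/2 - q_C2/6

#3 stroke at J1  (Se1 fixes effort; stroke away)
#2 stroke at J1  (C1 outputs effort q/C1)
#4 stroke at J1  (C2 integral (e out))
#5 stroke at I1  (prefer integral on I1)
#0 stroke at J1  (1-jn J1 has f-setter on 5)
#1 stroke at J1  (common-f at J1 fixed by 5)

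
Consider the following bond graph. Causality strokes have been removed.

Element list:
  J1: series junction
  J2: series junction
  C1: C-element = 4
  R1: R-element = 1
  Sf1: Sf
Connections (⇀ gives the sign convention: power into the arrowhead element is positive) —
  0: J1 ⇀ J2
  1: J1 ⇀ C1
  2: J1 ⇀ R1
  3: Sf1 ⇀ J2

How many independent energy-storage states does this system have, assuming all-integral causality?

b3 →Sf1  (Sf1: flow source, stroke at near end)
b0 →J2  (1-jn J2 has f-setter on 3)
b1 →J1  (J1: bond 0 brought flow, rest push out)
b2 →J1  (common-f at J1 fixed by 0)

1  (C1 all integral)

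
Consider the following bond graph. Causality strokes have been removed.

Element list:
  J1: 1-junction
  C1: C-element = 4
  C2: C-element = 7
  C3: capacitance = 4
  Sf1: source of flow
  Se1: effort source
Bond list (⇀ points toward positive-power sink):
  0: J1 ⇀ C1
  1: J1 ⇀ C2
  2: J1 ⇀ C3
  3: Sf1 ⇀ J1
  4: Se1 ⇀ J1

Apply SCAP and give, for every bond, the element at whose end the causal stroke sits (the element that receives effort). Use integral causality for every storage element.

β3 stroke at Sf1  (source Sf1 imposes f)
β4 stroke at J1  (source Se1 imposes e)
β0 stroke at J1  (J1 flow already set via bond 3)
β1 stroke at J1  (J1 flow already set via bond 3)
β2 stroke at J1  (1-jn J1 has f-setter on 3)

b0 →J1
b1 →J1
b2 →J1
b3 →Sf1
b4 →J1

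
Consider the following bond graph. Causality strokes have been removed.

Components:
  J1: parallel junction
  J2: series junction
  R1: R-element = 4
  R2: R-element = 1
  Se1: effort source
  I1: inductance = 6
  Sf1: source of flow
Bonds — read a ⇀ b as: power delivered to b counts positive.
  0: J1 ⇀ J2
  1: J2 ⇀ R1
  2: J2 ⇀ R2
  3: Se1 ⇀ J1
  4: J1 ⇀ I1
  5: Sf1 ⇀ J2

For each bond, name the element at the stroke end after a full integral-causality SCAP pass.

#3 stroke→J1  (Se1 (Se) sets effort on bond)
#5 stroke→Sf1  (Sf1: flow source, stroke at near end)
#0 stroke→J2  (J1: bond 3 brought effort, rest push out)
#4 stroke→I1  (J1 effort already set via bond 3)
#1 stroke→J2  (J2 flow already set via bond 5)
#2 stroke→J2  (J2: bond 5 brought flow, rest push out)

b0 stroke at J2
b1 stroke at J2
b2 stroke at J2
b3 stroke at J1
b4 stroke at I1
b5 stroke at Sf1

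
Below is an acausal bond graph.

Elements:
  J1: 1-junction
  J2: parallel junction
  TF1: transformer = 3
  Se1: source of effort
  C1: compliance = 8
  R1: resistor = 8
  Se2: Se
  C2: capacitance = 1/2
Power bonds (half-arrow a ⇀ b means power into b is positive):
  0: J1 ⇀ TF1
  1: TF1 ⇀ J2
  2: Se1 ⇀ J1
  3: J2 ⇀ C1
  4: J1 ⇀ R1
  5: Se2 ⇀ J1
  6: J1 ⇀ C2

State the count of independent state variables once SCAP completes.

2  (C1, C2 all integral)

b2 stroke→J1  (Se1 (Se) sets effort on bond)
b5 stroke→J1  (Se2 (Se) sets effort on bond)
b3 stroke→J2  (C1: C, integral causality)
b1 stroke→TF1  (0-jn J2 has e-setter on 3)
b0 stroke→J1  (TF TF1: opposite of bond 1)
b6 stroke→J1  (C2 integral (e out))
b4 stroke→R1  (only one flow-in slot at J1)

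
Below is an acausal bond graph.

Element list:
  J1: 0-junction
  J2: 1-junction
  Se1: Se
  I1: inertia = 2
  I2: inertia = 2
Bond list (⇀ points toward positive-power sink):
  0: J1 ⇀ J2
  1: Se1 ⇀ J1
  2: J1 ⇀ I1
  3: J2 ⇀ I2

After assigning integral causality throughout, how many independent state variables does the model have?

b1 stroke→J1  (Se1 fixes effort; stroke away)
b0 stroke→J2  (J1: bond 1 brought effort, rest push out)
b2 stroke→I1  (0-jn J1 has e-setter on 1)
b3 stroke→I2  (J2: last free bond brings flow in)

2  (I1, I2 all integral)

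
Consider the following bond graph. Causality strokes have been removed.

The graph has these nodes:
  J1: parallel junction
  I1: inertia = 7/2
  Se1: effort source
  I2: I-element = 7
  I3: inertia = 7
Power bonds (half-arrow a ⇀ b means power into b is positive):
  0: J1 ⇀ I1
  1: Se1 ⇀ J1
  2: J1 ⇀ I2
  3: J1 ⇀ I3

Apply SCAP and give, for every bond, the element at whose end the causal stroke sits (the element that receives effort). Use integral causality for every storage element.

#0 stroke→I1
#1 stroke→J1
#2 stroke→I2
#3 stroke→I3

b1 stroke→J1  (source Se1 imposes e)
b0 stroke→I1  (J1 effort already set via bond 1)
b2 stroke→I2  (J1 effort already set via bond 1)
b3 stroke→I3  (common-e at J1 fixed by 1)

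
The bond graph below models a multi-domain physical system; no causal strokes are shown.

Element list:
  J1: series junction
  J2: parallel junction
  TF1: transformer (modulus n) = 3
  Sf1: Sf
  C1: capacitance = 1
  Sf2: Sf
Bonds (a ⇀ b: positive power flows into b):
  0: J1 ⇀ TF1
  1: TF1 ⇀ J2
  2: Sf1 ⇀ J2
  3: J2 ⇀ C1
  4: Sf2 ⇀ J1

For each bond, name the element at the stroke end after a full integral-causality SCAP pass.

β0 →J1
β1 →TF1
β2 →Sf1
β3 →J2
β4 →Sf2

β2 stroke→Sf1  (Sf1 fixes flow; stroke at Sf1)
β4 stroke→Sf2  (Sf2 fixes flow; stroke at Sf2)
β0 stroke→J1  (common-f at J1 fixed by 4)
β1 stroke→TF1  (TF TF1: opposite of bond 0)
β3 stroke→J2  (J2: last free bond brings effort in)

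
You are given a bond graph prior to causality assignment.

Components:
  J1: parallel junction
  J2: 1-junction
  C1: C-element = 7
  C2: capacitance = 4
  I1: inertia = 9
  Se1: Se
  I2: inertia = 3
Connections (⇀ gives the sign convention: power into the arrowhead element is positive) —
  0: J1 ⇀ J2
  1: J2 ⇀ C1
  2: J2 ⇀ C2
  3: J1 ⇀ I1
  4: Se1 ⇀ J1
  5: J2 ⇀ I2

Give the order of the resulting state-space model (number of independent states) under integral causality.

bond 4 stroke→J1  (Se1: effort source, stroke at far end)
bond 0 stroke→J2  (J1: bond 4 brought effort, rest push out)
bond 3 stroke→I1  (common-e at J1 fixed by 4)
bond 1 stroke→J2  (prefer integral on C1)
bond 2 stroke→J2  (prefer integral on C2)
bond 5 stroke→I2  (only one flow-in slot at J2)

4  (C1, C2, I1, I2 all integral)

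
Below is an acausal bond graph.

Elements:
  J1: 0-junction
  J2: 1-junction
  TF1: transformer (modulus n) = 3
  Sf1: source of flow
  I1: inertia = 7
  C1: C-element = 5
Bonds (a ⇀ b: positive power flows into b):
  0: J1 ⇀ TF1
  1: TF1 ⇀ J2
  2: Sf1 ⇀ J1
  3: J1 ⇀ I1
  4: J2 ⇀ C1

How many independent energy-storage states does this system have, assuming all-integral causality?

2  (C1, I1 all integral)

β2 stroke→Sf1  (Sf1 fixes flow; stroke at Sf1)
β3 stroke→I1  (I1 outputs flow p/I1)
β0 stroke→J1  (only one effort-in slot at J1)
β1 stroke→TF1  (TF1: transformer flips bond 0)
β4 stroke→J2  (1-jn J2 has f-setter on 1)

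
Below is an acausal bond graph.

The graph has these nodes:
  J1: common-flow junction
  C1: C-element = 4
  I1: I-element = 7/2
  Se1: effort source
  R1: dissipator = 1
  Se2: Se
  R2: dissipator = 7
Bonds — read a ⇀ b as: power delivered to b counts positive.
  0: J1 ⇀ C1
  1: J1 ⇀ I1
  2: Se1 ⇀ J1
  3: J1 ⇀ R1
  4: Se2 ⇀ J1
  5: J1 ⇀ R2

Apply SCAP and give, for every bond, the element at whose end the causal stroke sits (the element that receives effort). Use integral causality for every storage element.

#0 |J1
#1 |I1
#2 |J1
#3 |J1
#4 |J1
#5 |J1

#2 stroke→J1  (source Se1 imposes e)
#4 stroke→J1  (Se2: effort source, stroke at far end)
#0 stroke→J1  (prefer integral on C1)
#1 stroke→I1  (prefer integral on I1)
#3 stroke→J1  (1-jn J1 has f-setter on 1)
#5 stroke→J1  (J1: bond 1 brought flow, rest push out)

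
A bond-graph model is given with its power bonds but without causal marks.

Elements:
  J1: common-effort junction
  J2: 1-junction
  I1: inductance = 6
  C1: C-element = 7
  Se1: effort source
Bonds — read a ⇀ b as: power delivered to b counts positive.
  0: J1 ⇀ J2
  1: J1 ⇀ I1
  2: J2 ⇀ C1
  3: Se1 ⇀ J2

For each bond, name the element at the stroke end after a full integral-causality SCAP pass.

#3 |J2  (Se1: effort source, stroke at far end)
#1 |I1  (I1 integral (f out))
#0 |J1  (closing 0-jn rule on J1)
#2 |J2  (1-jn J2 has f-setter on 0)

bond 0 stroke at J1
bond 1 stroke at I1
bond 2 stroke at J2
bond 3 stroke at J2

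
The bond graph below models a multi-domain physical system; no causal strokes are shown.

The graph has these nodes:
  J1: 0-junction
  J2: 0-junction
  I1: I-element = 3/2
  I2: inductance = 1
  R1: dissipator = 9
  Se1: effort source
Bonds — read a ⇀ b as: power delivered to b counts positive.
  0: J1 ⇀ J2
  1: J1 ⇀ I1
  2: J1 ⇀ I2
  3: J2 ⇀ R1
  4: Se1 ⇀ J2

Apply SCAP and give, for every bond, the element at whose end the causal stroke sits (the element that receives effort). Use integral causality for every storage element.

b4 |J2  (source Se1 imposes e)
b0 |J1  (common-e at J2 fixed by 4)
b3 |R1  (0-jn J2 has e-setter on 4)
b1 |I1  (J1 effort already set via bond 0)
b2 |I2  (0-jn J1 has e-setter on 0)

β0 stroke at J1
β1 stroke at I1
β2 stroke at I2
β3 stroke at R1
β4 stroke at J2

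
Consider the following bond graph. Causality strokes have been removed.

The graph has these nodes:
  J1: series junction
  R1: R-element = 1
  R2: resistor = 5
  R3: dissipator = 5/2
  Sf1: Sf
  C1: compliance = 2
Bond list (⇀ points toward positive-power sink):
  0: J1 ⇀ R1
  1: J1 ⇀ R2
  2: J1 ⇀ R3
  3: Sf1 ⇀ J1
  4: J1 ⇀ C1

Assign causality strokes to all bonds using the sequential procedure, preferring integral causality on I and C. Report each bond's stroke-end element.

bond 0 →J1
bond 1 →J1
bond 2 →J1
bond 3 →Sf1
bond 4 →J1

bond 3 |Sf1  (Sf1 (Sf) sets flow on bond)
bond 0 |J1  (1-jn J1 has f-setter on 3)
bond 1 |J1  (1-jn J1 has f-setter on 3)
bond 2 |J1  (J1: bond 3 brought flow, rest push out)
bond 4 |J1  (J1 flow already set via bond 3)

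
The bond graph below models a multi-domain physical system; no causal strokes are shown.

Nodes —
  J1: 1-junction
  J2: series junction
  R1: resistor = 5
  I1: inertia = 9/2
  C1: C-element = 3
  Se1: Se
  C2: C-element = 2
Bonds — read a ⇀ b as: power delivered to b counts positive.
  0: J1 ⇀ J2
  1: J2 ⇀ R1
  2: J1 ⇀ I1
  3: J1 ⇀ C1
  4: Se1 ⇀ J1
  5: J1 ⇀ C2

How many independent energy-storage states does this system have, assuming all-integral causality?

3  (C1, C2, I1 all integral)

bond 4 stroke→J1  (Se1 (Se) sets effort on bond)
bond 2 stroke→I1  (I1 integral (f out))
bond 0 stroke→J1  (common-f at J1 fixed by 2)
bond 3 stroke→J1  (J1 flow already set via bond 2)
bond 5 stroke→J1  (J1: bond 2 brought flow, rest push out)
bond 1 stroke→J2  (1-jn J2 has f-setter on 0)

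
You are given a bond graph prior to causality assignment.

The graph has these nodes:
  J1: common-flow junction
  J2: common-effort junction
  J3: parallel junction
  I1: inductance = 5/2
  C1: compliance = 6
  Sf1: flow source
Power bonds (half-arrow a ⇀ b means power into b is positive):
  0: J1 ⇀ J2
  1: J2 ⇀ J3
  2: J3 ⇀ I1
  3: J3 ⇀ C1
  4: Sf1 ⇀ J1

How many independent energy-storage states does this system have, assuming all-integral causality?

2  (C1, I1 all integral)

β4 stroke→Sf1  (Sf1: flow source, stroke at near end)
β0 stroke→J1  (J1 flow already set via bond 4)
β1 stroke→J2  (only one effort-in slot at J2)
β2 stroke→I1  (I1: I, integral causality)
β3 stroke→J3  (only one effort-in slot at J3)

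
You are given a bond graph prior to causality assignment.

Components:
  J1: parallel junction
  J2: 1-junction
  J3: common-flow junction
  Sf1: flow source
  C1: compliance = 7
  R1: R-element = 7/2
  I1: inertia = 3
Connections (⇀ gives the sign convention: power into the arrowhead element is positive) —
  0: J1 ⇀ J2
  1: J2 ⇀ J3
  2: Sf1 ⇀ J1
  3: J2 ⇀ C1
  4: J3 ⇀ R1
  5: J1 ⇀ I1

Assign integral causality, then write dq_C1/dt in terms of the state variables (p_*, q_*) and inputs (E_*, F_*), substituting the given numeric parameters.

dq_C1/dt = F_Sf1 - p_I1/3

b2 →Sf1  (Sf1 (Sf) sets flow on bond)
b3 →J2  (prefer integral on C1)
b5 →I1  (I1 integral (f out))
b0 →J1  (J1 needs exactly one e-in)
b1 →J2  (J2: bond 0 brought flow, rest push out)
b4 →J3  (common-f at J3 fixed by 1)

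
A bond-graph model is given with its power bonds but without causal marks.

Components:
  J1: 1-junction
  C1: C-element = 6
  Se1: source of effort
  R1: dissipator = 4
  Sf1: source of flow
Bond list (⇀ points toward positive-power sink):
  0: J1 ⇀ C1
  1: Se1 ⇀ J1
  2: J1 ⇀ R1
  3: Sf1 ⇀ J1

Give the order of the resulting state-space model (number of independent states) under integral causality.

β1 stroke→J1  (source Se1 imposes e)
β3 stroke→Sf1  (Sf1 fixes flow; stroke at Sf1)
β0 stroke→J1  (1-jn J1 has f-setter on 3)
β2 stroke→J1  (common-f at J1 fixed by 3)

1  (C1 all integral)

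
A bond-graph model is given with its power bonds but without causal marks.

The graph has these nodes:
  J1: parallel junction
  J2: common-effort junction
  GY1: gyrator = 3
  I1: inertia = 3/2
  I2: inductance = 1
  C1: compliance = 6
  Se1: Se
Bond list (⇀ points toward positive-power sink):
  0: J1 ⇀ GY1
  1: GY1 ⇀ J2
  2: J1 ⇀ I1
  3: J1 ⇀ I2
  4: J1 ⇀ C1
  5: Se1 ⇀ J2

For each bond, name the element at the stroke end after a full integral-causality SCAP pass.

bond 5 stroke at J2  (source Se1 imposes e)
bond 1 stroke at GY1  (J2: bond 5 brought effort, rest push out)
bond 0 stroke at GY1  (GY GY1: same side as bond 1)
bond 2 stroke at I1  (I1 outputs flow p/I1)
bond 3 stroke at I2  (I2 outputs flow p/I2)
bond 4 stroke at J1  (only one effort-in slot at J1)

b0 |GY1
b1 |GY1
b2 |I1
b3 |I2
b4 |J1
b5 |J2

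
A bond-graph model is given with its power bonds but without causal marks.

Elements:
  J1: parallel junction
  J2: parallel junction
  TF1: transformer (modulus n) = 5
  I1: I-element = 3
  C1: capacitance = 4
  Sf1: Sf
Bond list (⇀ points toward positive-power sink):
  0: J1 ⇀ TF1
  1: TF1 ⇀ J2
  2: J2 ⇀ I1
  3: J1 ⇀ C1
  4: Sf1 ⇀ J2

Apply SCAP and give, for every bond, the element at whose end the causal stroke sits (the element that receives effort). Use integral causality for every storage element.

bond 0 stroke at TF1
bond 1 stroke at J2
bond 2 stroke at I1
bond 3 stroke at J1
bond 4 stroke at Sf1

bond 4 stroke at Sf1  (Sf1: flow source, stroke at near end)
bond 2 stroke at I1  (I1 integral (f out))
bond 1 stroke at J2  (J2: last free bond brings effort in)
bond 0 stroke at TF1  (TF1 one-in-one-out from 1)
bond 3 stroke at J1  (J1: last free bond brings effort in)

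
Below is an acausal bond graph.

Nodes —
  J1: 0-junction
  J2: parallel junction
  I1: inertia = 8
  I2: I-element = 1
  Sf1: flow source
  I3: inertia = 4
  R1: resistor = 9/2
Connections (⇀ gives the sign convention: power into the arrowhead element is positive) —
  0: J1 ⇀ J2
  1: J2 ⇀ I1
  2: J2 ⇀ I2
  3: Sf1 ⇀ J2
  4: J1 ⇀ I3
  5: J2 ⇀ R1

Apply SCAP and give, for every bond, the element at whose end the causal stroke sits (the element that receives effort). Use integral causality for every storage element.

β0 →J1
β1 →I1
β2 →I2
β3 →Sf1
β4 →I3
β5 →J2

b3 →Sf1  (source Sf1 imposes f)
b1 →I1  (prefer integral on I1)
b2 →I2  (prefer integral on I2)
b4 →I3  (I3: I, integral causality)
b0 →J1  (only one effort-in slot at J1)
b5 →J2  (J2 needs exactly one e-in)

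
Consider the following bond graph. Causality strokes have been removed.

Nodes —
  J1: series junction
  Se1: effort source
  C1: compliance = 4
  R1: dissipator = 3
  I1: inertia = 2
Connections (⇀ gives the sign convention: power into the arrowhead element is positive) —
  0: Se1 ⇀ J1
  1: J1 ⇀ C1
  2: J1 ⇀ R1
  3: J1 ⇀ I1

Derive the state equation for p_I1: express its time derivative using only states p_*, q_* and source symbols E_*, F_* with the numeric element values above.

#0 stroke→J1  (Se1 (Se) sets effort on bond)
#1 stroke→J1  (prefer integral on C1)
#3 stroke→I1  (I1: I, integral causality)
#2 stroke→J1  (1-jn J1 has f-setter on 3)

dp_I1/dt = E_Se1 - 3*p_I1/2 - q_C1/4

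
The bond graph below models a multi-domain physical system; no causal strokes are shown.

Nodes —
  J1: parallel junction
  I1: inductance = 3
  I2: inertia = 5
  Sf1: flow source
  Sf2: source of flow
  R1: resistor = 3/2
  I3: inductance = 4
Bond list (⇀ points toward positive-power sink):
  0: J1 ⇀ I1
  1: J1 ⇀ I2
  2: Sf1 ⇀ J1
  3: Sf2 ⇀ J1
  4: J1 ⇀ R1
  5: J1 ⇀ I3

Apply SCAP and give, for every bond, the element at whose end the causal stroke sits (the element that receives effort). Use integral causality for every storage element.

bond 2 stroke at Sf1  (Sf1 (Sf) sets flow on bond)
bond 3 stroke at Sf2  (source Sf2 imposes f)
bond 0 stroke at I1  (I1 integral (f out))
bond 1 stroke at I2  (I2 outputs flow p/I2)
bond 5 stroke at I3  (I3 integral (f out))
bond 4 stroke at J1  (only one effort-in slot at J1)

bond 0 stroke→I1
bond 1 stroke→I2
bond 2 stroke→Sf1
bond 3 stroke→Sf2
bond 4 stroke→J1
bond 5 stroke→I3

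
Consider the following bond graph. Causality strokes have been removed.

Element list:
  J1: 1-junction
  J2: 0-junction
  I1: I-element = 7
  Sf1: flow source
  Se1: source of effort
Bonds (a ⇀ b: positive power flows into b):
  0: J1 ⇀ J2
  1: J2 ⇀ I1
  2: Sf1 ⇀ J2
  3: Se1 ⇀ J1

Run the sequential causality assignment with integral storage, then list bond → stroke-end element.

#2 →Sf1  (Sf1: flow source, stroke at near end)
#3 →J1  (Se1 fixes effort; stroke away)
#0 →J2  (J1: last free bond brings flow in)
#1 →I1  (common-e at J2 fixed by 0)

bond 0 |J2
bond 1 |I1
bond 2 |Sf1
bond 3 |J1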